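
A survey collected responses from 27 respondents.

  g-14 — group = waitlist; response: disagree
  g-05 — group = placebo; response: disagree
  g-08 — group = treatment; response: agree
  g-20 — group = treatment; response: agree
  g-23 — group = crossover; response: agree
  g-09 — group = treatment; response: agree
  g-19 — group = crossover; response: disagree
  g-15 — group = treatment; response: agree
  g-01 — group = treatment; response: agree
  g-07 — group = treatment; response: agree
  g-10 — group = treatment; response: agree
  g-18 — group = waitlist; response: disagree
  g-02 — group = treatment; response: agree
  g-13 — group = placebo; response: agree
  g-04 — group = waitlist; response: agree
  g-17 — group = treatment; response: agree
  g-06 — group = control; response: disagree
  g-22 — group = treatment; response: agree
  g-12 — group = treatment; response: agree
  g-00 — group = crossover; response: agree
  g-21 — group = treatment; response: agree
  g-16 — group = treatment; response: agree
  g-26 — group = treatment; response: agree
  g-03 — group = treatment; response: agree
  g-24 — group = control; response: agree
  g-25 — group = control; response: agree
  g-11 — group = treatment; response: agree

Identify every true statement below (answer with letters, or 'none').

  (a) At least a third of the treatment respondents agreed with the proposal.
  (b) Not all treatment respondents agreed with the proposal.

(a)

|A| = 16, |A ∩ B| = 16, |A ∖ B| = 0.
(a) |A ∩ B| / |A| ≥ 1/3: holds.
(b) A ⊄ B (|A ∖ B| ≥ 1): fails.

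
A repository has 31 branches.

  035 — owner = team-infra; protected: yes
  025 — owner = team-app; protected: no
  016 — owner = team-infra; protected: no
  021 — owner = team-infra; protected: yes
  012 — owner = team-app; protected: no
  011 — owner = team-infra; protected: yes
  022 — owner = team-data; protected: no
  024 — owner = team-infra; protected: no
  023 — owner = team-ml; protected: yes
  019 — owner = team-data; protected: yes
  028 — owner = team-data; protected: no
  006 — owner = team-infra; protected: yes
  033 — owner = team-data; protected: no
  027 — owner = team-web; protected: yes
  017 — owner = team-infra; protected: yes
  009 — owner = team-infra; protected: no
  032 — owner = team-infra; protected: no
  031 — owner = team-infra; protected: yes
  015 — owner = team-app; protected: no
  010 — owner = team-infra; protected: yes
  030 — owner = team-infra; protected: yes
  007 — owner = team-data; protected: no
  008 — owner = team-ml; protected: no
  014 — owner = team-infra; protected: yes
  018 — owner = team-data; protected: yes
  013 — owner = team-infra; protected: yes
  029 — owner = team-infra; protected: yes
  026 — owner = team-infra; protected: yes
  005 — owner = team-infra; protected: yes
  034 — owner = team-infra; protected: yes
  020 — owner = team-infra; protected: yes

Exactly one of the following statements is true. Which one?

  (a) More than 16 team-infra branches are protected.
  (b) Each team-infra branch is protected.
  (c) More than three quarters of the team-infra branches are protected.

(c)

|A| = 19, |A ∩ B| = 15, |A ∖ B| = 4.
(a) requires |A ∩ B| > 16: false.
(b) requires A ⊆ B, i.e. every element of A is in B (|A ∖ B| = 0): false.
(c) requires |A ∩ B| / |A| > 3/4: true.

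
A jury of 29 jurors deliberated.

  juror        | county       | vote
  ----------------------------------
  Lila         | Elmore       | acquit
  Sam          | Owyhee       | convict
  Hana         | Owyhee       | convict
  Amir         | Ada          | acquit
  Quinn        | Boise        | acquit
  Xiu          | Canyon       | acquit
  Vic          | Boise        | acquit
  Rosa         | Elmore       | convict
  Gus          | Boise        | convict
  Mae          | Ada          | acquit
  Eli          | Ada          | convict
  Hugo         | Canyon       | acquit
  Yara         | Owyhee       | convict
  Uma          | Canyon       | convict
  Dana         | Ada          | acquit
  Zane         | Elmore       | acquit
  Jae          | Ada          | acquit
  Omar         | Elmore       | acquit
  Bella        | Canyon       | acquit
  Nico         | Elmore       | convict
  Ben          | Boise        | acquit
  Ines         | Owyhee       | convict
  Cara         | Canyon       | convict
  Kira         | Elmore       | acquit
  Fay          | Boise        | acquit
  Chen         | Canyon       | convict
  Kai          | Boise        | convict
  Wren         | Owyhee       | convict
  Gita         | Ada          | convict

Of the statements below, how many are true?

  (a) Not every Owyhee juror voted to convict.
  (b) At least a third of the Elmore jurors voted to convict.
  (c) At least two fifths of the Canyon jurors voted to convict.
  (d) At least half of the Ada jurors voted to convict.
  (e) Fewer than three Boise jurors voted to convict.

(a) Owyhee: |A| = 5, |A ∩ B| = 5; needs A ⊄ B (|A ∖ B| ≥ 1) — false.
(b) Elmore: |A| = 6, |A ∩ B| = 2; needs |A ∩ B| / |A| ≥ 1/3 — true.
(c) Canyon: |A| = 6, |A ∩ B| = 3; needs |A ∩ B| / |A| ≥ 2/5 — true.
(d) Ada: |A| = 6, |A ∩ B| = 2; needs |A ∩ B| ≥ |A ∖ B| — false.
(e) Boise: |A| = 6, |A ∩ B| = 2; needs |A ∩ B| < 3 — true.

3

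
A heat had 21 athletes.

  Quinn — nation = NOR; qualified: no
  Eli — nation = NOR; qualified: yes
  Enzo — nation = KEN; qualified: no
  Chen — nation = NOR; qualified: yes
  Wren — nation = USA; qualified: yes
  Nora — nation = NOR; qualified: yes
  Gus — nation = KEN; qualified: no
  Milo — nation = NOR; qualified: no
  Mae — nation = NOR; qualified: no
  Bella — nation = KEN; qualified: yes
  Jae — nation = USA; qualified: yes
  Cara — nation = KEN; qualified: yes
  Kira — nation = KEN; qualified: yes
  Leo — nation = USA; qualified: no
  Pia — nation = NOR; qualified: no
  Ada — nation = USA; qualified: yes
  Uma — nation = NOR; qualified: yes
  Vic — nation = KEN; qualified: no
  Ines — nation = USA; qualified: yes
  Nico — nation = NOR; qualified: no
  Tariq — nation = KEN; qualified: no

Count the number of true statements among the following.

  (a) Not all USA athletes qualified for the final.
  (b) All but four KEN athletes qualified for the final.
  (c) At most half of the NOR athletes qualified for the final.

(a) USA: |A| = 5, |A ∩ B| = 4; needs A ⊄ B (|A ∖ B| ≥ 1) — true.
(b) KEN: |A| = 7, |A ∩ B| = 3; needs |A ∖ B| = 4 — true.
(c) NOR: |A| = 9, |A ∩ B| = 4; needs |A ∩ B| ≤ |A ∖ B| — true.

3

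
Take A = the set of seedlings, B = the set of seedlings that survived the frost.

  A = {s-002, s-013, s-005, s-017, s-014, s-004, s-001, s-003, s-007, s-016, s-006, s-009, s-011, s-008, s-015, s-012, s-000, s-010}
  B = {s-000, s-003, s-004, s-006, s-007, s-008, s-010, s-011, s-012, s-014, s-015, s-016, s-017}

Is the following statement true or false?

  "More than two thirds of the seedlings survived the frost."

'More than two thirds of the seedlings survived the frost' holds iff |A ∩ B| / |A| > 2/3.
|A| = 18, |A ∩ B| = 13, |A ∖ B| = 5.
|A ∩ B|/|A| = 13/18, so the statement is true.

True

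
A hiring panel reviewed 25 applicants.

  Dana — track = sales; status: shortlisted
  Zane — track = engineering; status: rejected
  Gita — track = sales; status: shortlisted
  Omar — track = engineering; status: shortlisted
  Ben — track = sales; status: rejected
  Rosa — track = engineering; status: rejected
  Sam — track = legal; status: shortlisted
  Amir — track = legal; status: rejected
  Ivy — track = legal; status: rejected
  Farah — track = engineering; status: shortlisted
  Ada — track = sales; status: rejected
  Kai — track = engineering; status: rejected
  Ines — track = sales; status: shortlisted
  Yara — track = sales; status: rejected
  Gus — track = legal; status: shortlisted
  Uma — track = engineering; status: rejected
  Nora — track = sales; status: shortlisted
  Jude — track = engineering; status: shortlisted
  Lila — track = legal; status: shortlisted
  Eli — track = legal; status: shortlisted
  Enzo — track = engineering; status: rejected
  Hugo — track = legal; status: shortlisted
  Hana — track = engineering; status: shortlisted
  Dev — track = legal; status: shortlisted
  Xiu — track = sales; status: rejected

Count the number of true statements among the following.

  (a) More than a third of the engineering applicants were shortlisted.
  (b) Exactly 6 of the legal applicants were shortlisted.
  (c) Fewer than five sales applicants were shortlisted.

(a) engineering: |A| = 9, |A ∩ B| = 4; needs |A ∩ B| / |A| > 1/3 — true.
(b) legal: |A| = 8, |A ∩ B| = 6; needs |A ∩ B| = 6 — true.
(c) sales: |A| = 8, |A ∩ B| = 4; needs |A ∩ B| < 5 — true.

3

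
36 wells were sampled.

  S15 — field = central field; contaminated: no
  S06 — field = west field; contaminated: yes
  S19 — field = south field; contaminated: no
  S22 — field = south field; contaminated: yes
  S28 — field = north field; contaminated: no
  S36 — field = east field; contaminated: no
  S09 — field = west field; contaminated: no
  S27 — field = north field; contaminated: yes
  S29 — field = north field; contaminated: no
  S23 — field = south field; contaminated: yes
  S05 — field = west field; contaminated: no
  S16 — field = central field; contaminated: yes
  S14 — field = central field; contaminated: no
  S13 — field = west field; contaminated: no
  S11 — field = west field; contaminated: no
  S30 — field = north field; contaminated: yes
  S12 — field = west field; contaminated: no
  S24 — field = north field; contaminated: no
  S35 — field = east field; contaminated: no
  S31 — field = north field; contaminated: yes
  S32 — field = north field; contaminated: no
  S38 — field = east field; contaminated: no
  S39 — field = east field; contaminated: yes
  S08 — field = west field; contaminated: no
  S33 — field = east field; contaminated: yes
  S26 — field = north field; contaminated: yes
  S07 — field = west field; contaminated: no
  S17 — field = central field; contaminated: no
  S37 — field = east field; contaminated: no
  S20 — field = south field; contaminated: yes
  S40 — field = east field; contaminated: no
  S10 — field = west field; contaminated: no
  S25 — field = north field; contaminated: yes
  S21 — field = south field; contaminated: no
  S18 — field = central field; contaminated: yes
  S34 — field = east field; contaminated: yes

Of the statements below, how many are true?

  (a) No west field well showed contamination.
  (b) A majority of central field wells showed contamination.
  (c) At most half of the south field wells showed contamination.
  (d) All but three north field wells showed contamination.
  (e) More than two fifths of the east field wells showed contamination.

(a) west field: |A| = 9, |A ∩ B| = 1; needs A ∩ B = ∅ (|A ∩ B| = 0) — false.
(b) central field: |A| = 5, |A ∩ B| = 2; needs |A ∩ B| > |A ∖ B| — false.
(c) south field: |A| = 5, |A ∩ B| = 3; needs |A ∩ B| ≤ |A ∖ B| — false.
(d) north field: |A| = 9, |A ∩ B| = 5; needs |A ∖ B| = 3 — false.
(e) east field: |A| = 8, |A ∩ B| = 3; needs |A ∩ B| / |A| > 2/5 — false.

0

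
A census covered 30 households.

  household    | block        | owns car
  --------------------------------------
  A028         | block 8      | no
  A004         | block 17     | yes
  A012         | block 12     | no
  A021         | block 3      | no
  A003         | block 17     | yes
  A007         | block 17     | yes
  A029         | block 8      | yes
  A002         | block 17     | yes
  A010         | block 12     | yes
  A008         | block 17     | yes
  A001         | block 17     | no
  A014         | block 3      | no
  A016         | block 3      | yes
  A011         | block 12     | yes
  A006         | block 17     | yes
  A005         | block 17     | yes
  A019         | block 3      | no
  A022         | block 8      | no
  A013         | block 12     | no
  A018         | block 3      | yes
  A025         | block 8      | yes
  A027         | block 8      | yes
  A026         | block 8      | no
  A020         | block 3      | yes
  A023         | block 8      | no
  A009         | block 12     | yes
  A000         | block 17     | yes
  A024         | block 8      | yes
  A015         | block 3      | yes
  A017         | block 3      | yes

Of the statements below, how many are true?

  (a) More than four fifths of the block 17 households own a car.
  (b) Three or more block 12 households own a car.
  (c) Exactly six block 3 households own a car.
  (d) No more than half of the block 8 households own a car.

(a) block 17: |A| = 9, |A ∩ B| = 8; needs |A ∩ B| / |A| > 4/5 — true.
(b) block 12: |A| = 5, |A ∩ B| = 3; needs |A ∩ B| ≥ 3 — true.
(c) block 3: |A| = 8, |A ∩ B| = 5; needs |A ∩ B| = 6 — false.
(d) block 8: |A| = 8, |A ∩ B| = 4; needs |A ∩ B| ≤ |A ∖ B| — true.

3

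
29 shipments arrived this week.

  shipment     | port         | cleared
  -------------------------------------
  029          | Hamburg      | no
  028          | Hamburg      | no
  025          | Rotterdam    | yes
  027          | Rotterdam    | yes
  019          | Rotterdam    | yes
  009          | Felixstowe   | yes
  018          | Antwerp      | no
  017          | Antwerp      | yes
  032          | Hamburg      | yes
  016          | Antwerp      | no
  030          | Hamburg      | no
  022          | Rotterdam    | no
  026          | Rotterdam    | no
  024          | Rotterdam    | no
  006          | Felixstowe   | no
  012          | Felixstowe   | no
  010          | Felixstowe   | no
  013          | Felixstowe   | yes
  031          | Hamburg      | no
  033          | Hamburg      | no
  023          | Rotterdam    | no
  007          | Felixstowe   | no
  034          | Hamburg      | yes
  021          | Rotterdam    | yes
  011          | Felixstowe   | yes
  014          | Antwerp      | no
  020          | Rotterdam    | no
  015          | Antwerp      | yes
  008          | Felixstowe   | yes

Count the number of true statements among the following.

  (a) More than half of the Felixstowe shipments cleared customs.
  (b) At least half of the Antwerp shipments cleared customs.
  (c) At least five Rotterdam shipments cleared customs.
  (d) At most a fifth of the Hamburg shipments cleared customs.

(a) Felixstowe: |A| = 8, |A ∩ B| = 4; needs |A ∩ B| > |A ∖ B| — false.
(b) Antwerp: |A| = 5, |A ∩ B| = 2; needs |A ∩ B| ≥ |A ∖ B| — false.
(c) Rotterdam: |A| = 9, |A ∩ B| = 4; needs |A ∩ B| ≥ 5 — false.
(d) Hamburg: |A| = 7, |A ∩ B| = 2; needs |A ∩ B| / |A| ≤ 1/5 — false.

0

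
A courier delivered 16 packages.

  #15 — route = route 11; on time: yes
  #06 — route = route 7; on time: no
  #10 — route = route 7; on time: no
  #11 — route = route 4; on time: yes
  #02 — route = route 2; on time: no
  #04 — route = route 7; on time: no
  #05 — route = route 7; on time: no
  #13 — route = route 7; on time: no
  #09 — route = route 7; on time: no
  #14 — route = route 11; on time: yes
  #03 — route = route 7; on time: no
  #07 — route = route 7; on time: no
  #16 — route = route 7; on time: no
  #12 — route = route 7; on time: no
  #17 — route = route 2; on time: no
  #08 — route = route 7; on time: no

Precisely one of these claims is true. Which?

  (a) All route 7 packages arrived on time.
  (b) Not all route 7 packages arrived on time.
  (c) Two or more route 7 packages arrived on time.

(b)

|A| = 11, |A ∩ B| = 0, |A ∖ B| = 11.
(a) requires A ⊆ B, i.e. every element of A is in B (|A ∖ B| = 0): false.
(b) requires A ⊄ B (|A ∖ B| ≥ 1): true.
(c) requires |A ∩ B| ≥ 2: false.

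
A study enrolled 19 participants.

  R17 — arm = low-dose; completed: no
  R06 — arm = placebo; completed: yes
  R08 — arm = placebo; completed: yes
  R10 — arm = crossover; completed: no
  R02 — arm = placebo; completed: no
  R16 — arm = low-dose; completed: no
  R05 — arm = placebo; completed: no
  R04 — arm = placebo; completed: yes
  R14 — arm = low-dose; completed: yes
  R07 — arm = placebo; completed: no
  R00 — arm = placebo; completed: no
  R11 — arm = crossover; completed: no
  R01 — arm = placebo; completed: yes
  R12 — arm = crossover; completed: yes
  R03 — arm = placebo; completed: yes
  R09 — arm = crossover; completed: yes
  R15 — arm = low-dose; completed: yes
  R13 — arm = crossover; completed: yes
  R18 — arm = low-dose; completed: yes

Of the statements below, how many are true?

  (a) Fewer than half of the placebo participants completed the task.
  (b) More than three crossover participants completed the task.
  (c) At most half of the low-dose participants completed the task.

0

(a) placebo: |A| = 9, |A ∩ B| = 5; needs |A ∩ B| < |A ∖ B| — false.
(b) crossover: |A| = 5, |A ∩ B| = 3; needs |A ∩ B| > 3 — false.
(c) low-dose: |A| = 5, |A ∩ B| = 3; needs |A ∩ B| ≤ |A ∖ B| — false.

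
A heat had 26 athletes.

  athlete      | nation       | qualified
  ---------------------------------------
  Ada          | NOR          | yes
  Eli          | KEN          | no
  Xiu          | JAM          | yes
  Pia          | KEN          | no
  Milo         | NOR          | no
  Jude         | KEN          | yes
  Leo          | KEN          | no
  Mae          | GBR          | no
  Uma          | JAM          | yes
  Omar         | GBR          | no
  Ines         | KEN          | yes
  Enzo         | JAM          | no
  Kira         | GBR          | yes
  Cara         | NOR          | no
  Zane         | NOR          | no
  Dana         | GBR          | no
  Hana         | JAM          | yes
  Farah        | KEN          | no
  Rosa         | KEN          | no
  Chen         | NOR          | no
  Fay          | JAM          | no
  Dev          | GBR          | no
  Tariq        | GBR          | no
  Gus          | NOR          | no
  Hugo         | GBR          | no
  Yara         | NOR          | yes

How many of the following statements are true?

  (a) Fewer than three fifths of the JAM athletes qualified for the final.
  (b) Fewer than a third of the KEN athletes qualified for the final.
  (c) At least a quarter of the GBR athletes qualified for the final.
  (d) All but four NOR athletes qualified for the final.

(a) JAM: |A| = 5, |A ∩ B| = 3; needs |A ∩ B| / |A| < 3/5 — false.
(b) KEN: |A| = 7, |A ∩ B| = 2; needs |A ∩ B| / |A| < 1/3 — true.
(c) GBR: |A| = 7, |A ∩ B| = 1; needs |A ∩ B| / |A| ≥ 1/4 — false.
(d) NOR: |A| = 7, |A ∩ B| = 2; needs |A ∖ B| = 4 — false.

1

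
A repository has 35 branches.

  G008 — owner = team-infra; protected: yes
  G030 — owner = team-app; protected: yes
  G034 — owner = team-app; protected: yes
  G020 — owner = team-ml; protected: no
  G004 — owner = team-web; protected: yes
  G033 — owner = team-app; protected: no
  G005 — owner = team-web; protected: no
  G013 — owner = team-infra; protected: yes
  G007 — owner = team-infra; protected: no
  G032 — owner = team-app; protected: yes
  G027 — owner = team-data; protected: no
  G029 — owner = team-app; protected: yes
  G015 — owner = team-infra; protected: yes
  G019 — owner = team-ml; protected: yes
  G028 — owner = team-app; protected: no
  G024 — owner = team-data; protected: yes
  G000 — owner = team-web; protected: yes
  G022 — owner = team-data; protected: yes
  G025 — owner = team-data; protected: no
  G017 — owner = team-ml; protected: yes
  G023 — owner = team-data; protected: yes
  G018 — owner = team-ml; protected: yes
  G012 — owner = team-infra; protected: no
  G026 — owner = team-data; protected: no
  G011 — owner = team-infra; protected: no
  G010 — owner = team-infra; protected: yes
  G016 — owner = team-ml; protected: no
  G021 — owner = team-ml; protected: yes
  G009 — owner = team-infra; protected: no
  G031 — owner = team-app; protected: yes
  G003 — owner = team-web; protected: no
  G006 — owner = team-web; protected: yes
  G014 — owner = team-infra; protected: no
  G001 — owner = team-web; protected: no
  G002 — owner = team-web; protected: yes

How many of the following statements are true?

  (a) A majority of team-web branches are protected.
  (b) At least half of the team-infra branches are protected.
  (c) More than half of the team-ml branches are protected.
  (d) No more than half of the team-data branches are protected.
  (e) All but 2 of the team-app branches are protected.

(a) team-web: |A| = 7, |A ∩ B| = 4; needs |A ∩ B| > |A ∖ B| — true.
(b) team-infra: |A| = 9, |A ∩ B| = 4; needs |A ∩ B| ≥ |A ∖ B| — false.
(c) team-ml: |A| = 6, |A ∩ B| = 4; needs |A ∩ B| > |A ∖ B| — true.
(d) team-data: |A| = 6, |A ∩ B| = 3; needs |A ∩ B| ≤ |A ∖ B| — true.
(e) team-app: |A| = 7, |A ∩ B| = 5; needs |A ∖ B| = 2 — true.

4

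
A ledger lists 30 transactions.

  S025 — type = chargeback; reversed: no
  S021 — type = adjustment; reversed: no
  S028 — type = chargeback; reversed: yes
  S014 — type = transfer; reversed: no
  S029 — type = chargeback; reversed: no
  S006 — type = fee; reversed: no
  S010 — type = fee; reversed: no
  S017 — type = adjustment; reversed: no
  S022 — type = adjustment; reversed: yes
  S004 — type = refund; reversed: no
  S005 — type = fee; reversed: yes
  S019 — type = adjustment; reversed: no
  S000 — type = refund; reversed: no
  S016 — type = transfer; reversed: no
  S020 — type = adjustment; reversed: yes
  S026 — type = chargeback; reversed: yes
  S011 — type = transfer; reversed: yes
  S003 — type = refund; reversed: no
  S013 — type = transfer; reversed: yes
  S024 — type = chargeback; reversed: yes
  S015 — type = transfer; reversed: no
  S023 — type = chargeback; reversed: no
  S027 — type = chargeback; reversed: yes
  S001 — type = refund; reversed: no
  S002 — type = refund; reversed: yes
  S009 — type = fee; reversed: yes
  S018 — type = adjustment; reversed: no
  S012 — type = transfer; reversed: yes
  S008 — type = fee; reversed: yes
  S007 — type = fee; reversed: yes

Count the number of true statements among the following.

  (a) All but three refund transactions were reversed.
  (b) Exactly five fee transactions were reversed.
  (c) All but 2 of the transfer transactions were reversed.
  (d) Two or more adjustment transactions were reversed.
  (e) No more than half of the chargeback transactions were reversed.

1

(a) refund: |A| = 5, |A ∩ B| = 1; needs |A ∖ B| = 3 — false.
(b) fee: |A| = 6, |A ∩ B| = 4; needs |A ∩ B| = 5 — false.
(c) transfer: |A| = 6, |A ∩ B| = 3; needs |A ∖ B| = 2 — false.
(d) adjustment: |A| = 6, |A ∩ B| = 2; needs |A ∩ B| ≥ 2 — true.
(e) chargeback: |A| = 7, |A ∩ B| = 4; needs |A ∩ B| ≤ |A ∖ B| — false.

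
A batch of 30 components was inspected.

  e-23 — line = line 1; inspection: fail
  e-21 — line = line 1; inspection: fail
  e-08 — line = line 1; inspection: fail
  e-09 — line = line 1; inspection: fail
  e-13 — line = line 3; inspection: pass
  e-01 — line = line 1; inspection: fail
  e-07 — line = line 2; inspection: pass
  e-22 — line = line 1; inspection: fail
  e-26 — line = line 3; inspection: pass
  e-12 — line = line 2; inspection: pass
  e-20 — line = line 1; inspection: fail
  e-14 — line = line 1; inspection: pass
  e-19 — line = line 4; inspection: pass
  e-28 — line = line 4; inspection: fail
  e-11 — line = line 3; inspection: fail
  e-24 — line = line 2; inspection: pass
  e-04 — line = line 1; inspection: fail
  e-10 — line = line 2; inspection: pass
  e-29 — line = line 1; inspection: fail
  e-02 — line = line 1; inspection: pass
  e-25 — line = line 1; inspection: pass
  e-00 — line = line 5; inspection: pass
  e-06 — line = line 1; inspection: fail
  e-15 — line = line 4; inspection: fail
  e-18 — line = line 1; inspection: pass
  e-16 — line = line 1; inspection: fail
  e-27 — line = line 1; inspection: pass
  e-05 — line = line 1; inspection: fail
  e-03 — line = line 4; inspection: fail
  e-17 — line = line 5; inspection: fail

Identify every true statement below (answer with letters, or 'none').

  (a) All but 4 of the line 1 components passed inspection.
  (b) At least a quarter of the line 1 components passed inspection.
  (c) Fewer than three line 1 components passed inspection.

(b)

|A| = 17, |A ∩ B| = 5, |A ∖ B| = 12.
(a) |A ∖ B| = 4: fails.
(b) |A ∩ B| / |A| ≥ 1/4: holds.
(c) |A ∩ B| < 3: fails.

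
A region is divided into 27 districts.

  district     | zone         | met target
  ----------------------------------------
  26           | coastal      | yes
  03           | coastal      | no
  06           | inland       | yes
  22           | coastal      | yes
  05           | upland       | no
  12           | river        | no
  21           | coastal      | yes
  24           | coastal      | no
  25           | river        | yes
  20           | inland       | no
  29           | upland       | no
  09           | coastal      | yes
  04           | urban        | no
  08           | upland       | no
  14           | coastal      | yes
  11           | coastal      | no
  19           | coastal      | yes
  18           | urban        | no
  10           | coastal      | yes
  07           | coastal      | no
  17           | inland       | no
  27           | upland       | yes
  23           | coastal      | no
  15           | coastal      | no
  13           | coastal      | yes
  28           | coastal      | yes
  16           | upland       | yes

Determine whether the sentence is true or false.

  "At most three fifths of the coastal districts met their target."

True

The determiner here denotes the relation: |A ∩ B| / |A| ≤ 3/5.
|A| = 15, |A ∩ B| = 9, |A ∖ B| = 6.
|A ∩ B|/|A| = 9/15, so the statement is true.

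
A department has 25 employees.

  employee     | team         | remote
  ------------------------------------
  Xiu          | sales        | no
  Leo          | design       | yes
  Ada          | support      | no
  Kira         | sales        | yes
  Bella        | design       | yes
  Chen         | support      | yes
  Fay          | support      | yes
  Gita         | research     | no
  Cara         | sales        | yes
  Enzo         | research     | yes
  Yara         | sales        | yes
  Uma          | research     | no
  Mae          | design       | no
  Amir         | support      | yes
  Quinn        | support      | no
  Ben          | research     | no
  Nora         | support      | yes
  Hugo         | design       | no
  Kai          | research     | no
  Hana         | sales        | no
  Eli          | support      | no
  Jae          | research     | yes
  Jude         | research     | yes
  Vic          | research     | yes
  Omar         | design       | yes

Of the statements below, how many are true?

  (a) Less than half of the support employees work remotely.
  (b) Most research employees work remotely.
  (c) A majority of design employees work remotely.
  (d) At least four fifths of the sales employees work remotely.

(a) support: |A| = 7, |A ∩ B| = 4; needs |A ∩ B| < |A ∖ B| — false.
(b) research: |A| = 8, |A ∩ B| = 4; needs |A ∩ B| > |A ∖ B| — false.
(c) design: |A| = 5, |A ∩ B| = 3; needs |A ∩ B| > |A ∖ B| — true.
(d) sales: |A| = 5, |A ∩ B| = 3; needs |A ∩ B| / |A| ≥ 4/5 — false.

1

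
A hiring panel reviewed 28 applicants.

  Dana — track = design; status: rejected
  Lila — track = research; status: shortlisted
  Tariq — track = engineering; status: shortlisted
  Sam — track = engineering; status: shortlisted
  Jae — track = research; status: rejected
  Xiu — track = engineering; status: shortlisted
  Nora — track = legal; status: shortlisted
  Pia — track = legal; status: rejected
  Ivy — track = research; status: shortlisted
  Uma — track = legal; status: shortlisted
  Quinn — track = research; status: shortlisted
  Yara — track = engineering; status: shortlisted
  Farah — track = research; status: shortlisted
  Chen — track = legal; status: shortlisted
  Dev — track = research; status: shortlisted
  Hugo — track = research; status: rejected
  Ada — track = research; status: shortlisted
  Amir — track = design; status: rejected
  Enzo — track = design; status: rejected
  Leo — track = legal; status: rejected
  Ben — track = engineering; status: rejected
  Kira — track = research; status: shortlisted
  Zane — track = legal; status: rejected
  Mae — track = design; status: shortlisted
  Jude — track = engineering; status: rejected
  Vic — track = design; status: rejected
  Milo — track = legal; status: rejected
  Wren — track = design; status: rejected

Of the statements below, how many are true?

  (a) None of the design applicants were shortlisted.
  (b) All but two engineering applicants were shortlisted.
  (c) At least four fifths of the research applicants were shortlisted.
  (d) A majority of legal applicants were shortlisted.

(a) design: |A| = 6, |A ∩ B| = 1; needs A ∩ B = ∅ (|A ∩ B| = 0) — false.
(b) engineering: |A| = 6, |A ∩ B| = 4; needs |A ∖ B| = 2 — true.
(c) research: |A| = 9, |A ∩ B| = 7; needs |A ∩ B| / |A| ≥ 4/5 — false.
(d) legal: |A| = 7, |A ∩ B| = 3; needs |A ∩ B| > |A ∖ B| — false.

1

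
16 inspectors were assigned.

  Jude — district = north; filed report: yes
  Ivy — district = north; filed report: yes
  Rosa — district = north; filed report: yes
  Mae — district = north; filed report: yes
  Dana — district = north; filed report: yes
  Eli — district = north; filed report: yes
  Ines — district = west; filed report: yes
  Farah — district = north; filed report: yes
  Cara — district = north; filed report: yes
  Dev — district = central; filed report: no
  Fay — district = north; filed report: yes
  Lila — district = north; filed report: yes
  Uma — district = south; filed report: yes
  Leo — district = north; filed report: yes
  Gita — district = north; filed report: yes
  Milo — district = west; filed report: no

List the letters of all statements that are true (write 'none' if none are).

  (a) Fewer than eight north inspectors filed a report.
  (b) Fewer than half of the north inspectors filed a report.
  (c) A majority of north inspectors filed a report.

(c)

|A| = 12, |A ∩ B| = 12, |A ∖ B| = 0.
(a) |A ∩ B| < 8: fails.
(b) |A ∩ B| < |A ∖ B|: fails.
(c) |A ∩ B| > |A ∖ B|: holds.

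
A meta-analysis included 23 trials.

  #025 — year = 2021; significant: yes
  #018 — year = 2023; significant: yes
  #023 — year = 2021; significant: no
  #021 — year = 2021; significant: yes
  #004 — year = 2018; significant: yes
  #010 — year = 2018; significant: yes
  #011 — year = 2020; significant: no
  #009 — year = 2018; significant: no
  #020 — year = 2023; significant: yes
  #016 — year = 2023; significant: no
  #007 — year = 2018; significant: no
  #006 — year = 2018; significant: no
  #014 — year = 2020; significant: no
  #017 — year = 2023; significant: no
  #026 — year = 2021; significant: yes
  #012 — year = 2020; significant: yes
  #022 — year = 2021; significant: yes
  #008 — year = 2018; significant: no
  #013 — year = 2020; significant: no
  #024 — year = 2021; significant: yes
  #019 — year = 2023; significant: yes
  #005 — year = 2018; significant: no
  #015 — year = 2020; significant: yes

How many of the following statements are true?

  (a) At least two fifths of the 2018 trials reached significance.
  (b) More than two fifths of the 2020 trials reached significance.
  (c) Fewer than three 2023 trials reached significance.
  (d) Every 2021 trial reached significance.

(a) 2018: |A| = 7, |A ∩ B| = 2; needs |A ∩ B| / |A| ≥ 2/5 — false.
(b) 2020: |A| = 5, |A ∩ B| = 2; needs |A ∩ B| / |A| > 2/5 — false.
(c) 2023: |A| = 5, |A ∩ B| = 3; needs |A ∩ B| < 3 — false.
(d) 2021: |A| = 6, |A ∩ B| = 5; needs A ⊆ B, i.e. every element of A is in B (|A ∖ B| = 0) — false.

0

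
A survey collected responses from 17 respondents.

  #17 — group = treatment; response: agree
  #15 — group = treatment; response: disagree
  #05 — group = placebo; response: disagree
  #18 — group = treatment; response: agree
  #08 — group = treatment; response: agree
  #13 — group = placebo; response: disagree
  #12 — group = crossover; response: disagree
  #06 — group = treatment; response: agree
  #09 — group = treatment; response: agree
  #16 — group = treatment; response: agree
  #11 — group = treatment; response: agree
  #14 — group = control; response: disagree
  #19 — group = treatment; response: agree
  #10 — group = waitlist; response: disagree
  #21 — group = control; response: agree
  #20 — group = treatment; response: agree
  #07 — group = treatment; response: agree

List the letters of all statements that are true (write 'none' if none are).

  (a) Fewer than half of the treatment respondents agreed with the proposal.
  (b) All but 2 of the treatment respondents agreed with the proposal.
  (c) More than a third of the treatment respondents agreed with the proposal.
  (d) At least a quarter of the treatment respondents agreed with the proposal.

|A| = 11, |A ∩ B| = 10, |A ∖ B| = 1.
(a) |A ∩ B| < |A ∖ B|: fails.
(b) |A ∖ B| = 2: fails.
(c) |A ∩ B| / |A| > 1/3: holds.
(d) |A ∩ B| / |A| ≥ 1/4: holds.

(c), (d)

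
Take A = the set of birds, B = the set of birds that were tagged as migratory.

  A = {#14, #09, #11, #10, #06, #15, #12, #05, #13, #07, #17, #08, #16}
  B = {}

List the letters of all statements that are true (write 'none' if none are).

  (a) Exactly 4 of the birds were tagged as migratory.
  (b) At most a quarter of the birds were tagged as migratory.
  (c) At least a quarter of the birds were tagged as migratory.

|A| = 13, |A ∩ B| = 0, |A ∖ B| = 13.
(a) |A ∩ B| = 4: fails.
(b) |A ∩ B| / |A| ≤ 1/4: holds.
(c) |A ∩ B| / |A| ≥ 1/4: fails.

(b)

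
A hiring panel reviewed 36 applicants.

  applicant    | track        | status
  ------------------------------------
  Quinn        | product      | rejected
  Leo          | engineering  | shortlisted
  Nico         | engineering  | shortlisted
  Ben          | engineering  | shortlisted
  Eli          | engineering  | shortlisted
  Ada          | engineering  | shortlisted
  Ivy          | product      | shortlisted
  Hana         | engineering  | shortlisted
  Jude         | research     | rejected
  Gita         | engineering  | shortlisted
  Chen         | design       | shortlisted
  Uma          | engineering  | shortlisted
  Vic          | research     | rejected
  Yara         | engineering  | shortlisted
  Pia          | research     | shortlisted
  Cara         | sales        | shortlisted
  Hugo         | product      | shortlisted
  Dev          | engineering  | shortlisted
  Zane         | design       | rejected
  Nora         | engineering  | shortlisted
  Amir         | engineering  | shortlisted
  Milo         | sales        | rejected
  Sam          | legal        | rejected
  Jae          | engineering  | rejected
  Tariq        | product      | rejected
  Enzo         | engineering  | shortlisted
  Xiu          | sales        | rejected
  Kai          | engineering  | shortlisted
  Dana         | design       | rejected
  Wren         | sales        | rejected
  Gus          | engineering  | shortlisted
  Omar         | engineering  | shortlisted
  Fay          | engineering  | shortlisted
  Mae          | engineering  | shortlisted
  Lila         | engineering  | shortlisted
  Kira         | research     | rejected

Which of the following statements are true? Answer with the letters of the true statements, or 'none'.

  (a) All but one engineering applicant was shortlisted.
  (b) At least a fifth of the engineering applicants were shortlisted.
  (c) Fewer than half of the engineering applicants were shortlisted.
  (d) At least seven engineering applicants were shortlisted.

(a), (b), (d)

|A| = 20, |A ∩ B| = 19, |A ∖ B| = 1.
(a) |A ∖ B| = 1: holds.
(b) |A ∩ B| / |A| ≥ 1/5: holds.
(c) |A ∩ B| < |A ∖ B|: fails.
(d) |A ∩ B| ≥ 7: holds.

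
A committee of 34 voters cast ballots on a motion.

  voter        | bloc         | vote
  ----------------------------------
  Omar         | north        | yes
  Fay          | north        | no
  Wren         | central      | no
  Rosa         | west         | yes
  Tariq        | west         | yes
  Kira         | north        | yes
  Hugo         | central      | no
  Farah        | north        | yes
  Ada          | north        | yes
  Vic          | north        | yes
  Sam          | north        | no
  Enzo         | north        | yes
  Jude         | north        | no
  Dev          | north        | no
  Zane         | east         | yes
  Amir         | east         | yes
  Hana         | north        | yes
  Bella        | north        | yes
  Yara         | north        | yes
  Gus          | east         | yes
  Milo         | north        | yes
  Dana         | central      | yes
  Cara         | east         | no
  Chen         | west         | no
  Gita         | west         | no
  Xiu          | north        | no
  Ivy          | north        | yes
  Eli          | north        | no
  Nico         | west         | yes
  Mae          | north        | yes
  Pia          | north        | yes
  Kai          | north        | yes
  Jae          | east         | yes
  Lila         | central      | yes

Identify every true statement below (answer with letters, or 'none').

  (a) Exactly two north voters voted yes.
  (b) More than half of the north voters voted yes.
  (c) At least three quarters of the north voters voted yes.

|A| = 20, |A ∩ B| = 14, |A ∖ B| = 6.
(a) |A ∩ B| = 2: fails.
(b) |A ∩ B| > |A ∖ B|: holds.
(c) |A ∩ B| / |A| ≥ 3/4: fails.

(b)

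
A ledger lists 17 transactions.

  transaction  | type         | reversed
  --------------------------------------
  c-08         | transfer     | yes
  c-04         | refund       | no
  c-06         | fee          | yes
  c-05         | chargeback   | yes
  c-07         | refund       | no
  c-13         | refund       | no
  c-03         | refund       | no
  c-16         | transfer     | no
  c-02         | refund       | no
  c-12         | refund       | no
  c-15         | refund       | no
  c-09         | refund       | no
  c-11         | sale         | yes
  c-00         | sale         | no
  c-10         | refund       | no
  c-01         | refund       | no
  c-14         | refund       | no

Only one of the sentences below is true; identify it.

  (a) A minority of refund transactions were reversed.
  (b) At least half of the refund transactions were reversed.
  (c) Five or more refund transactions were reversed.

|A| = 11, |A ∩ B| = 0, |A ∖ B| = 11.
(a) requires |A ∩ B| < |A ∖ B|: true.
(b) requires |A ∩ B| ≥ |A ∖ B|: false.
(c) requires |A ∩ B| ≥ 5: false.

(a)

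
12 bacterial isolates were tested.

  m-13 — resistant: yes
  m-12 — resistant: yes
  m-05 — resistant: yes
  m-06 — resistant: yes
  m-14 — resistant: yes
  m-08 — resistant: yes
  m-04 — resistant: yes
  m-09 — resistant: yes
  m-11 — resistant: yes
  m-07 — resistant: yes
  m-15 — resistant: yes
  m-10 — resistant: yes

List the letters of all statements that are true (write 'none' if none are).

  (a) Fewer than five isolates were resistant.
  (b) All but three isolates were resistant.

none

|A| = 12, |A ∩ B| = 12, |A ∖ B| = 0.
(a) |A ∩ B| < 5: fails.
(b) |A ∖ B| = 3: fails.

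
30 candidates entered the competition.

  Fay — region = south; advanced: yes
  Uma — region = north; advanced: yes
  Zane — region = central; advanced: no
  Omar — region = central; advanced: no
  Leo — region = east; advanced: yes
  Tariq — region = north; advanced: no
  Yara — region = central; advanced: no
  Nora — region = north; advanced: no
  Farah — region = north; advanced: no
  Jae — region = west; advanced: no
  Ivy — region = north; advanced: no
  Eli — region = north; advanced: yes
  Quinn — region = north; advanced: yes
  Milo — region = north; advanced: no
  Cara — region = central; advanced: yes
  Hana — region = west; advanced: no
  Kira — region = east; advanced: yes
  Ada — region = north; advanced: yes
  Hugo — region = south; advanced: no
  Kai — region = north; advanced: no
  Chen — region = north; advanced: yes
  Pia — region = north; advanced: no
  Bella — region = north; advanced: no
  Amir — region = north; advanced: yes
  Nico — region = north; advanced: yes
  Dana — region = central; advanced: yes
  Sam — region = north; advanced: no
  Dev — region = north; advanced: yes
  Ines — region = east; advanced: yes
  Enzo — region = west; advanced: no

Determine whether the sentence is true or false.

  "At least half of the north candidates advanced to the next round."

Truth condition: |A ∩ B| ≥ |A ∖ B|.
|A| = 17, |A ∩ B| = 8, |A ∖ B| = 9.
8 < 9, so the statement is false.

False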